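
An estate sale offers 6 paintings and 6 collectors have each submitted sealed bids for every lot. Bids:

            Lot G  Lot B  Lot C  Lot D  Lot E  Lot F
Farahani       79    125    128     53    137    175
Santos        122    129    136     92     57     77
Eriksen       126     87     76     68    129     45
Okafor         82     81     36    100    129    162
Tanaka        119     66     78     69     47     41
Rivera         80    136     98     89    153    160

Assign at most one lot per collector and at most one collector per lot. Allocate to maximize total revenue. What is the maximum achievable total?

This is the linear assignment problem.
Optimal: Farahani→Lot F ($175), Santos→Lot C ($136), Eriksen→Lot E ($129), Okafor→Lot D ($100), Tanaka→Lot G ($119), Rivera→Lot B ($136) — total 175+136+129+100+119+136 = $795.
Column-greedy (each lot in turn goes to its best remaining collector) gives $676, worse by 119.
Next-best assignment: Farahani→Lot B, Santos→Lot C, Eriksen→Lot G, Okafor→Lot F, Tanaka→Lot D, Rivera→Lot E = $771.
No other one-to-one assignment exceeds $795.

Max total: $795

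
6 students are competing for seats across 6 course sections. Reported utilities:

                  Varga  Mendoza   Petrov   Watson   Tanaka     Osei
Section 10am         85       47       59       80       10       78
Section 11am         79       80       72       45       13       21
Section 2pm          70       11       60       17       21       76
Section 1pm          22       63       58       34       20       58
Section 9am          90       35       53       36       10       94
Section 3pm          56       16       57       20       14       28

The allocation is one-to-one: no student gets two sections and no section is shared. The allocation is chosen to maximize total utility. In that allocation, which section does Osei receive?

Optimal: Varga→Section 9am (90 points), Mendoza→Section 11am (80 points), Petrov→Section 3pm (57 points), Watson→Section 10am (80 points), Tanaka→Section 1pm (20 points), Osei→Section 2pm (76 points) — total 90+80+57+80+20+76 = 403 points.
Osei's own top section is Section 9am (94 points), but forcing Osei→Section 9am and reassigning the rest optimally gives only 401 points — worse by 2.

Osei receives Section 2pm.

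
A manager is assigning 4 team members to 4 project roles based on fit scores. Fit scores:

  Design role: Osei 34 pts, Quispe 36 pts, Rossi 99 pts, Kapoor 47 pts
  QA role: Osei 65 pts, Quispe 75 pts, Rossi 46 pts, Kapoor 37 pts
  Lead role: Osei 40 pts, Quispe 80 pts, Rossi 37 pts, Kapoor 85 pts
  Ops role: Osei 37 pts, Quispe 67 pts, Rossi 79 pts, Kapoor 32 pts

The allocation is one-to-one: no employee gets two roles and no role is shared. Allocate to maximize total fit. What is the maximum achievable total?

Max total: 316 pts

Optimal: Osei→QA role (65 pts), Quispe→Ops role (67 pts), Rossi→Design role (99 pts), Kapoor→Lead role (85 pts) — total 65+67+99+85 = 316 pts.
Max-entry greedy (repeatedly take the single best remaining cell) gives 296 pts, worse by 20.
Checked against all permutations: 316 pts is optimal.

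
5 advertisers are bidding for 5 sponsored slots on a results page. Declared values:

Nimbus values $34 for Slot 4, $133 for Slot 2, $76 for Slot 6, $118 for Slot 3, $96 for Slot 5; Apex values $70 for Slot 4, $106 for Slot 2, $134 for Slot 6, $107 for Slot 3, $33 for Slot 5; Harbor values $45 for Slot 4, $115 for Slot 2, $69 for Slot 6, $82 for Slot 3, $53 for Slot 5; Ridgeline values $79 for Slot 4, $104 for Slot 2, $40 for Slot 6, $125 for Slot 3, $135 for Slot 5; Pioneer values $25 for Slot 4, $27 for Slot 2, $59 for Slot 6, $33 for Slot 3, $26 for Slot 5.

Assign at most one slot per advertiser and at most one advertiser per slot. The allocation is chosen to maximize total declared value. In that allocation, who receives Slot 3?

Treat this as an assignment problem: match each advertiser to one slot.
Optimal: Nimbus→Slot 3 ($118), Apex→Slot 6 ($134), Harbor→Slot 2 ($115), Ridgeline→Slot 5 ($135), Pioneer→Slot 4 ($25) — total 118+134+115+135+25 = $527.
Row-greedy (each advertiser in turn takes its best remaining slot) gives $509, worse by 18.
Next-best assignment: Nimbus→Slot 2, Apex→Slot 6, Harbor→Slot 3, Ridgeline→Slot 5, Pioneer→Slot 4 = $509.
Checked against all permutations: $527 is optimal.
Nimbus's own top slot is Slot 2 ($133), but forcing Nimbus→Slot 2 and reassigning the rest optimally gives only $509 — worse by 18.

Nimbus receives Slot 3.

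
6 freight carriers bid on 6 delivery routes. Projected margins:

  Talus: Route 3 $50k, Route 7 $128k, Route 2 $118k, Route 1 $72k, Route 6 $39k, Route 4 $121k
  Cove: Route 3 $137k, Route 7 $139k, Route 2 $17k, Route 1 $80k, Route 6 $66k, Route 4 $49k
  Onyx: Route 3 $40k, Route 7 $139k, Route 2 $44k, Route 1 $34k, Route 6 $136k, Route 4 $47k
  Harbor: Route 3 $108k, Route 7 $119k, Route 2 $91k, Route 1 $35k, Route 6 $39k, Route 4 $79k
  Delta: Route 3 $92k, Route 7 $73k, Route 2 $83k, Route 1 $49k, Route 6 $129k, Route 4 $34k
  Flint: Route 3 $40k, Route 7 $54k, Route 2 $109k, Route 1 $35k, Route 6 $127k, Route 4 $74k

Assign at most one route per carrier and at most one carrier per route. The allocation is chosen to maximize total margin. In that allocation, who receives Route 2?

Optimal: Talus→Route 4 ($121k), Cove→Route 1 ($80k), Onyx→Route 7 ($139k), Harbor→Route 3 ($108k), Delta→Route 6 ($129k), Flint→Route 2 ($109k) — total 121+80+139+108+129+109 = $686k.
Column-greedy (each route in turn goes to its best remaining carrier) gives $649k, worse by 37.
Flint's own top route is Route 6 ($127k), but forcing Flint→Route 6 and reassigning the rest optimally gives only $664k — worse by 22.

Flint receives Route 2.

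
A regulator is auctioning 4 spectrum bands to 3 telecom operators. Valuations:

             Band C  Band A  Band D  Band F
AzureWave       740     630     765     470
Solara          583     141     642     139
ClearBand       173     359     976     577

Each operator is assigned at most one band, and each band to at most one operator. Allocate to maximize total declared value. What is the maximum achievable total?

Optimal: AzureWave→Band A ($630M), Solara→Band C ($583M), ClearBand→Band D ($976M) — total 630+583+976 = $2189M.
Max-entry greedy (repeatedly take the single best remaining cell) gives $1857M, worse by 332.

Max total: $2189M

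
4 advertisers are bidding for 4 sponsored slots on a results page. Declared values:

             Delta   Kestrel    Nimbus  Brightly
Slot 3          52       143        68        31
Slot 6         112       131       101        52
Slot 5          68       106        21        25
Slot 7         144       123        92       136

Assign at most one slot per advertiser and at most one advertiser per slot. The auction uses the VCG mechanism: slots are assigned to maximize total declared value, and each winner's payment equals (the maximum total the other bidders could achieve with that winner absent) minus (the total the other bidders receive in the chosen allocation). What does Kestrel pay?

Kestrel pays $11.

Efficient allocation: Delta→Slot 5 ($68), Kestrel→Slot 3 ($143), Nimbus→Slot 6 ($101), Brightly→Slot 7 ($136); total welfare W = $448.
Kestrel receives Slot 3 at value $143, so the others get W − 143 = $305.
Without Kestrel: best allocation of the remaining 3 bidders over all 4 slots is Delta→Slot 6 ($112), Nimbus→Slot 3 ($68), Brightly→Slot 7 ($136), total $316.
VCG payment = (others' best without Kestrel) − (others' welfare with Kestrel) = 316 − 305 = $11.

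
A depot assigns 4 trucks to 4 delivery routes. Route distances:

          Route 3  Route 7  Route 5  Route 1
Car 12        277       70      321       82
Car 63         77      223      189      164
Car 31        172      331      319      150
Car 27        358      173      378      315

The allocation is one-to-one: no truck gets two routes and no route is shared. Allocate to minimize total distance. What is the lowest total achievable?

This is a one-to-one assignment (minimum-cost bipartite matching).
Optimal: Car 12→Route 1 (82 km), Car 63→Route 5 (189 km), Car 31→Route 3 (172 km), Car 27→Route 7 (173 km) — total 82+189+172+173 = 616 km.
Column-greedy (each route in turn goes to its cheapest remaining truck) gives 781 km, worse by 165.

Min total: 616 km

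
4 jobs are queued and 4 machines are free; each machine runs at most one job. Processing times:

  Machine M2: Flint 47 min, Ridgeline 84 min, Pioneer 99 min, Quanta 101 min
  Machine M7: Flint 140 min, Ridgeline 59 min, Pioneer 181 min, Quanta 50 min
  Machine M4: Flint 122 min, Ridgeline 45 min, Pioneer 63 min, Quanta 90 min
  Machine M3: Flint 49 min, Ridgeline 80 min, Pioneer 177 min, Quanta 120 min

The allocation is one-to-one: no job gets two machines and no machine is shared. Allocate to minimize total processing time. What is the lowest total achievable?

Min total: 240 min

Optimal: Flint→Machine M2 (47 min), Ridgeline→Machine M3 (80 min), Pioneer→Machine M4 (63 min), Quanta→Machine M7 (50 min) — total 47+80+63+50 = 240 min.
Column-greedy (each machine in turn goes to its cheapest remaining job) gives 319 min, worse by 79.
Next-best assignment: Flint→Machine M3, Ridgeline→Machine M4, Pioneer→Machine M2, Quanta→Machine M7 = 243 min.
Swapping Pioneer↔Ridgeline (Pioneer→Machine M3 177 min, Ridgeline→Machine M4 45 min) adds 79.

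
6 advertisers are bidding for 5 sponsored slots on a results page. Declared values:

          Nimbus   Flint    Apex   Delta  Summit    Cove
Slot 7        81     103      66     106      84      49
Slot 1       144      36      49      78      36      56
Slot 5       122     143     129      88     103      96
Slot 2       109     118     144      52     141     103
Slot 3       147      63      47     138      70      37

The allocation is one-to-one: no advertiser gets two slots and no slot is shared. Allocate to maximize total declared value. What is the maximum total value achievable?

This is the linear assignment problem.
Optimal: Flint→Slot 7 ($103), Nimbus→Slot 1 ($144), Apex→Slot 5 ($129), Summit→Slot 2 ($141), Delta→Slot 3 ($138) — total 103+144+129+141+138 = $655.
Column-greedy (each slot in turn goes to its best remaining advertiser) gives $607, worse by 48.
Next-best assignment: Summit→Slot 7, Nimbus→Slot 1, Flint→Slot 5, Apex→Slot 2, Delta→Slot 3 = $653.
Swapping Delta↔Nimbus (Delta→Slot 1 $78, Nimbus→Slot 3 $147) loses 57.
Checked against all permutations: $655 is optimal.

Maximum total: $655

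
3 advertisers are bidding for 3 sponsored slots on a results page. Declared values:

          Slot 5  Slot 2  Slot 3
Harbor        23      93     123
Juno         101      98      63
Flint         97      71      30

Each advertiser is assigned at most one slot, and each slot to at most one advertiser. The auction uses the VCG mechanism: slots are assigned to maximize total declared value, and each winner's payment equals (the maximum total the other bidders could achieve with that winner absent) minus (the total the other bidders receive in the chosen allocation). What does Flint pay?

Efficient allocation: Harbor→Slot 3 ($123), Juno→Slot 2 ($98), Flint→Slot 5 ($97); total welfare W = $318.
Flint receives Slot 5 at value $97, so the others get W − 97 = $221.
Without Flint: best allocation of the remaining 2 bidders over all 3 slots is Harbor→Slot 3 ($123), Juno→Slot 5 ($101), total $224.
VCG payment = (others' best without Flint) − (others' welfare with Flint) = 224 − 221 = $3.

Flint pays $3.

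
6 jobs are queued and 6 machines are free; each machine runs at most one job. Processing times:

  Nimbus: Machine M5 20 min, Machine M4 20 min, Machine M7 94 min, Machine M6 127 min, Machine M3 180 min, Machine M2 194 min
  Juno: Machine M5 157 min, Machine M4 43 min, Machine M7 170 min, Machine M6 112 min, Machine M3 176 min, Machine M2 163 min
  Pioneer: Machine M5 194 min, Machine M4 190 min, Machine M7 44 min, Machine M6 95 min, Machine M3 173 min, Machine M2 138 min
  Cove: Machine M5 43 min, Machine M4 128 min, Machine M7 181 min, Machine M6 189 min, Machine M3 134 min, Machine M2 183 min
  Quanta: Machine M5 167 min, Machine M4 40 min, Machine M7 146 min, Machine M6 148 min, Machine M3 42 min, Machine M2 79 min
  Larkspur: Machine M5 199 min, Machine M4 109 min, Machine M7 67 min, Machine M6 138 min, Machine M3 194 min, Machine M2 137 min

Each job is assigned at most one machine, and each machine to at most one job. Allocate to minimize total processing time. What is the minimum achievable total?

Optimal: Nimbus→Machine M4 (20 min), Juno→Machine M6 (112 min), Pioneer→Machine M7 (44 min), Cove→Machine M5 (43 min), Quanta→Machine M3 (42 min), Larkspur→Machine M2 (137 min) — total 20+112+44+43+42+137 = 398 min.
Min-entry greedy (repeatedly take the single cheapest remaining cell) gives 487 min, worse by 89.
Next-best assignment: Nimbus→Machine M4, Juno→Machine M6, Pioneer→Machine M2, Cove→Machine M5, Quanta→Machine M3, Larkspur→Machine M7 = 422 min.
Swapping Pioneer↔Cove (Pioneer→Machine M5 194 min, Cove→Machine M7 181 min) adds 288.
Checked against all permutations: 398 min is optimal.

Minimum total: 398 min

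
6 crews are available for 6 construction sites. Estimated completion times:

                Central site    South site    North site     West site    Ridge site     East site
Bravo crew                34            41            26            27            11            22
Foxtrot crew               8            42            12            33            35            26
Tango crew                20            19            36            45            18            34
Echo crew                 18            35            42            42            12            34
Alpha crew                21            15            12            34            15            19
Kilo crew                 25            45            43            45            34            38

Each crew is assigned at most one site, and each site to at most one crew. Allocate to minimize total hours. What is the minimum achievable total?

Minimum total: 114 hours

Treat this as an assignment problem: match each crew to one site.
Optimal: Bravo crew→West site (27 hours), Foxtrot crew→North site (12 hours), Tango crew→South site (19 hours), Echo crew→Ridge site (12 hours), Alpha crew→East site (19 hours), Kilo crew→Central site (25 hours) — total 27+12+19+12+19+25 = 114 hours.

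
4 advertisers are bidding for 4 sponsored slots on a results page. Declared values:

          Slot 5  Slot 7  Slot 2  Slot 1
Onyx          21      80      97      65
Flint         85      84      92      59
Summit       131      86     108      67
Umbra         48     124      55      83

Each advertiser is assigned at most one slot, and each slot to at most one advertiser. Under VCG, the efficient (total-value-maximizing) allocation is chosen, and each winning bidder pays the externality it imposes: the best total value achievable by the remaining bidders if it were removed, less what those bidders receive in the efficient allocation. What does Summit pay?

Summit pays $25.

Efficient allocation: Onyx→Slot 1 ($65), Flint→Slot 2 ($92), Summit→Slot 5 ($131), Umbra→Slot 7 ($124); total welfare W = $412.
Summit receives Slot 5 at value $131, so the others get W − 131 = $281.
Without Summit: best allocation of the remaining 3 bidders over all 4 slots is Onyx→Slot 2 ($97), Flint→Slot 5 ($85), Umbra→Slot 7 ($124), total $306.
VCG payment = (others' best without Summit) − (others' welfare with Summit) = 306 − 281 = $25.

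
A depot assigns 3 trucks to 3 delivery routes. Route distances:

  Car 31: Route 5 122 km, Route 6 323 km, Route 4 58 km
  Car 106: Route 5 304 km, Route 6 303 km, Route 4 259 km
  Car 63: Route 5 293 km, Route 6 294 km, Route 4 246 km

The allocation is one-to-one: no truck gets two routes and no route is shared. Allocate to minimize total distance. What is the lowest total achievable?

Optimal: Car 31→Route 4 (58 km), Car 106→Route 6 (303 km), Car 63→Route 5 (293 km) — total 58+303+293 = 654 km.
Column-greedy (each route in turn goes to its cheapest remaining truck) gives 675 km, worse by 21.
Swapping Car 31↔Car 63 (Car 31→Route 5 122 km, Car 63→Route 4 246 km) adds 17.
Every other assignment is strictly worse.

Min total: 654 km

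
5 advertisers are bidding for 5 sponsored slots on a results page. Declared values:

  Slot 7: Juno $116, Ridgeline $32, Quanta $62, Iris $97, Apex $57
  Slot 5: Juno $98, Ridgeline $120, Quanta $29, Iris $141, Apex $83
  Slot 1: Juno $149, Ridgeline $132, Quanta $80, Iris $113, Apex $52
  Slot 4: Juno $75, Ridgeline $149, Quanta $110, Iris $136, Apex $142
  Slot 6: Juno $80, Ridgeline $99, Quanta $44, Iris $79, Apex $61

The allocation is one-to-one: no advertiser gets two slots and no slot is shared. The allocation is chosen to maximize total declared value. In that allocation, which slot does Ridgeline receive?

Optimal: Juno→Slot 1 ($149), Ridgeline→Slot 6 ($99), Quanta→Slot 7 ($62), Iris→Slot 5 ($141), Apex→Slot 4 ($142) — total 149+99+62+141+142 = $593.
Column-greedy (each slot in turn goes to its best remaining advertiser) gives $575, worse by 18.
Ridgeline's own top slot is Slot 4 ($149), but forcing Ridgeline→Slot 4 and reassigning the rest optimally gives only $562 — worse by 31.

Ridgeline receives Slot 6.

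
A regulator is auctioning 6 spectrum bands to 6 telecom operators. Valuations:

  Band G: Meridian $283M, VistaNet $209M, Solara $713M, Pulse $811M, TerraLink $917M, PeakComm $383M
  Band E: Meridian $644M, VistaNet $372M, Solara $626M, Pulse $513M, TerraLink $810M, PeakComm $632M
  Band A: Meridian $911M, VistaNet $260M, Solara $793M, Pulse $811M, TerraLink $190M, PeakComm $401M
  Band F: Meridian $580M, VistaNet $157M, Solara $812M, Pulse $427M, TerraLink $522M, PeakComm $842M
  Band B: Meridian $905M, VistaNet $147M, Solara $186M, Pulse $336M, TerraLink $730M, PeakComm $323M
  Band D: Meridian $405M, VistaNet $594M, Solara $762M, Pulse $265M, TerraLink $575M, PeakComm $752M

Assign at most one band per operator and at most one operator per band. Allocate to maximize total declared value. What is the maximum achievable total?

Max total: $4755M

Optimal: Meridian→Band B ($905M), VistaNet→Band D ($594M), Solara→Band A ($793M), Pulse→Band G ($811M), TerraLink→Band E ($810M), PeakComm→Band F ($842M) — total 905+594+793+811+810+842 = $4755M.
Max-entry greedy (repeatedly take the single best remaining cell) gives $4092M, worse by 663.
Next-best assignment: Meridian→Band B, VistaNet→Band D, Solara→Band E, Pulse→Band A, TerraLink→Band G, PeakComm→Band F = $4695M.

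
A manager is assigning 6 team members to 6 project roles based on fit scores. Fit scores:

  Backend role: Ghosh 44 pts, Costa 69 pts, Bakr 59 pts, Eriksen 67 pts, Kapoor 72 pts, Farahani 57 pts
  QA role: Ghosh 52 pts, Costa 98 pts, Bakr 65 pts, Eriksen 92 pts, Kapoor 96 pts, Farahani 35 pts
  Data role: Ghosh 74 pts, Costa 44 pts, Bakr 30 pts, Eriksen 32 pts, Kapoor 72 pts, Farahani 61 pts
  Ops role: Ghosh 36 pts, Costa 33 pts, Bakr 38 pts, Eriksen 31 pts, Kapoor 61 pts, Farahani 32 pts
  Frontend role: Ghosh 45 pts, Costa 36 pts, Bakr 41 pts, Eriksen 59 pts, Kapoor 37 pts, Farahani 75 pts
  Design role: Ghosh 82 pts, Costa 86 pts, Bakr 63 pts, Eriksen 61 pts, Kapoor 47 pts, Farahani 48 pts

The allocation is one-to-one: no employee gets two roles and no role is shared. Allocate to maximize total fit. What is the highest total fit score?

Treat this as an assignment problem: match each employee to one role.
Optimal: Ghosh→Data role (74 pts), Costa→Design role (86 pts), Bakr→Backend role (59 pts), Eriksen→QA role (92 pts), Kapoor→Ops role (61 pts), Farahani→Frontend role (75 pts) — total 74+86+59+92+61+75 = 447 pts.
Max-entry greedy (repeatedly take the single best remaining cell) gives 397 pts, worse by 50.
Next-best assignment: Ghosh→Data role, Costa→QA role, Bakr→Design role, Eriksen→Backend role, Kapoor→Ops role, Farahani→Frontend role = 438 pts.
No other one-to-one assignment exceeds 447 pts.

Maximum total: 447 pts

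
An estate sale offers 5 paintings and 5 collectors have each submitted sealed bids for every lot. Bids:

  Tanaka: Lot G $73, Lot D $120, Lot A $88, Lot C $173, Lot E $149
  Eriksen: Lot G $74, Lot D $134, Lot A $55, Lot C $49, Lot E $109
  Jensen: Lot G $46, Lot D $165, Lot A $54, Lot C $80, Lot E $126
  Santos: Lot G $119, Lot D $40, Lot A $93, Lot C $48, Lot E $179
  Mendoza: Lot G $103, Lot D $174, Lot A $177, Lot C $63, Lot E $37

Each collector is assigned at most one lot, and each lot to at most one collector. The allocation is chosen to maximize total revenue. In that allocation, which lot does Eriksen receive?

Optimal: Tanaka→Lot C ($173), Eriksen→Lot G ($74), Jensen→Lot D ($165), Santos→Lot E ($179), Mendoza→Lot A ($177) — total 173+74+165+179+177 = $768.
Checked against all permutations: $768 is optimal.
Eriksen's own top lot is Lot D ($134), but forcing Eriksen→Lot D and reassigning the rest optimally gives only $729 — worse by 39.

Eriksen receives Lot G.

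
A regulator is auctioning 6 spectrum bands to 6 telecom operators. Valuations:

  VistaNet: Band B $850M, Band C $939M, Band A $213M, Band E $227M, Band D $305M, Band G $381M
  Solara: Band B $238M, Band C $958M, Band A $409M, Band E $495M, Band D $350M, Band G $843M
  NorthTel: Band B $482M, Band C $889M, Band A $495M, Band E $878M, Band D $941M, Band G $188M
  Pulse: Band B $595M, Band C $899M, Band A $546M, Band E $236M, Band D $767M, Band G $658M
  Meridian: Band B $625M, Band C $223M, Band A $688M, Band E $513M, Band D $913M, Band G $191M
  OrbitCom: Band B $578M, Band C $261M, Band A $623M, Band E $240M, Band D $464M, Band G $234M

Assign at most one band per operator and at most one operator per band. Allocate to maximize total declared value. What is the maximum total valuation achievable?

Maximum total: $5006M

Optimal: VistaNet→Band B ($850M), Solara→Band G ($843M), NorthTel→Band E ($878M), Pulse→Band C ($899M), Meridian→Band D ($913M), OrbitCom→Band A ($623M) — total 850+843+878+899+913+623 = $5006M.
Row-greedy (each operator in turn takes its best remaining band) gives $4246M, worse by 760.
Next-best assignment: VistaNet→Band B, Solara→Band C, NorthTel→Band E, Pulse→Band G, Meridian→Band D, OrbitCom→Band A = $4880M.
Every other assignment is strictly worse.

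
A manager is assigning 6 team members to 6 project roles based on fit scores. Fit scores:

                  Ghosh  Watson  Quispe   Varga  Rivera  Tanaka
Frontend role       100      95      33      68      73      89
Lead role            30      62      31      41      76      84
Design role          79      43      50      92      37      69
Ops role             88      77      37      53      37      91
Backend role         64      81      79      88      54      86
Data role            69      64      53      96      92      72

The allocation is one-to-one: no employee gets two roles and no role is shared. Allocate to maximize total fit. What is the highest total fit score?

Maximum total: 530 pts

Optimal: Ghosh→Ops role (88 pts), Watson→Frontend role (95 pts), Quispe→Backend role (79 pts), Varga→Design role (92 pts), Rivera→Data role (92 pts), Tanaka→Lead role (84 pts) — total 88+95+79+92+92+84 = 530 pts.
Row-greedy (each employee in turn takes its best remaining role) gives 493 pts, worse by 37.
No other one-to-one assignment exceeds 530 pts.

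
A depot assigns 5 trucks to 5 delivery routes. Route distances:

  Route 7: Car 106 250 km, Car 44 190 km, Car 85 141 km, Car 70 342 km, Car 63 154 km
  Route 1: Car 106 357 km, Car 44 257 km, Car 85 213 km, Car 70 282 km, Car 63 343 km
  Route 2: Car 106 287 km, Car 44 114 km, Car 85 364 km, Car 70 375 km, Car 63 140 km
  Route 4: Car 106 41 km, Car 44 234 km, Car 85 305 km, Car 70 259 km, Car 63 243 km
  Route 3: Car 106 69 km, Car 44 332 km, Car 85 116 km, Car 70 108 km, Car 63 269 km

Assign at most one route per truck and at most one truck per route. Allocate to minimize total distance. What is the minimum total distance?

Optimal: Car 106→Route 4 (41 km), Car 44→Route 2 (114 km), Car 85→Route 1 (213 km), Car 70→Route 3 (108 km), Car 63→Route 7 (154 km) — total 41+114+213+108+154 = 630 km.
Row-greedy (each truck in turn takes its cheapest remaining route) gives 707 km, worse by 77.
Next-best assignment: Car 106→Route 4, Car 44→Route 1, Car 85→Route 7, Car 70→Route 3, Car 63→Route 2 = 687 km.
Swapping Car 85↔Car 63 (Car 85→Route 7 141 km, Car 63→Route 1 343 km) adds 117.
No other one-to-one assignment undercuts 630 km.

Min total: 630 km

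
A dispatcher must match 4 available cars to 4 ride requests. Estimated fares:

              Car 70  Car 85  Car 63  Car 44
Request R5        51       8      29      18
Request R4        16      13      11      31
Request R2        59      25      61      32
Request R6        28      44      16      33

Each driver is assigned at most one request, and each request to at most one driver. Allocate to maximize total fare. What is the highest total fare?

Optimal: Car 70→Request R5 ($51), Car 85→Request R6 ($44), Car 63→Request R2 ($61), Car 44→Request R4 ($31) — total 51+44+61+31 = $187.
Row-greedy (each driver in turn takes its best remaining request) gives $163, worse by 24.
Next-best assignment: Car 70→Request R2, Car 85→Request R6, Car 63→Request R5, Car 44→Request R4 = $163.

Maximum total: $187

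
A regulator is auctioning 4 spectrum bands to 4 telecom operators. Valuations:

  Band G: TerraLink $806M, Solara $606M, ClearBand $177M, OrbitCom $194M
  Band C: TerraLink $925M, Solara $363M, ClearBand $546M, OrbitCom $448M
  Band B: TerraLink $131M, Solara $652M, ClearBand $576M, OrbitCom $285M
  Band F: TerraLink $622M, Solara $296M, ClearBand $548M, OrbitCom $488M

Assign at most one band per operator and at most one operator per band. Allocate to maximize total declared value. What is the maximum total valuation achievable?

Max total: $2595M

Optimal: TerraLink→Band C ($925M), Solara→Band G ($606M), ClearBand→Band B ($576M), OrbitCom→Band F ($488M) — total 925+606+576+488 = $2595M.
Row-greedy (each operator in turn takes its best remaining band) gives $2319M, worse by 276.
Checked against all permutations: $2595M is optimal.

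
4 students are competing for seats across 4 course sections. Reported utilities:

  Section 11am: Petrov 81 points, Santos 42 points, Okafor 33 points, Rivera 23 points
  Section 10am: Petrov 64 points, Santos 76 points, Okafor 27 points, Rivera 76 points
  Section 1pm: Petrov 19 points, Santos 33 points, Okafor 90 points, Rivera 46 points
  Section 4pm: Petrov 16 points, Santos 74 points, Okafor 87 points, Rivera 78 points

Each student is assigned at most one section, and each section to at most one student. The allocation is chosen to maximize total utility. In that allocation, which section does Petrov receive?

Optimal: Petrov→Section 11am (81 points), Santos→Section 10am (76 points), Okafor→Section 1pm (90 points), Rivera→Section 4pm (78 points) — total 81+76+90+78 = 325 points.
Checked against all permutations: 325 points is optimal.

Petrov receives Section 11am.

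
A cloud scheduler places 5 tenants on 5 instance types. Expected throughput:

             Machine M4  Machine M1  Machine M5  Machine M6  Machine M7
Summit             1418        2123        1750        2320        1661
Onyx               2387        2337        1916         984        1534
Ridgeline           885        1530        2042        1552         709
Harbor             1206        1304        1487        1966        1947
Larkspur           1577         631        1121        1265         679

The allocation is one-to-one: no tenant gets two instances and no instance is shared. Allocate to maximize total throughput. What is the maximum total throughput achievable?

Optimal: Summit→Machine M6 (2320 ops/s), Onyx→Machine M1 (2337 ops/s), Ridgeline→Machine M5 (2042 ops/s), Harbor→Machine M7 (1947 ops/s), Larkspur→Machine M4 (1577 ops/s) — total 2320+2337+2042+1947+1577 = 10223 ops/s.
Max-entry greedy (repeatedly take the single best remaining cell) gives 9327 ops/s, worse by 896.
No other one-to-one assignment exceeds 10223 ops/s.

Maximum total: 10223 ops/s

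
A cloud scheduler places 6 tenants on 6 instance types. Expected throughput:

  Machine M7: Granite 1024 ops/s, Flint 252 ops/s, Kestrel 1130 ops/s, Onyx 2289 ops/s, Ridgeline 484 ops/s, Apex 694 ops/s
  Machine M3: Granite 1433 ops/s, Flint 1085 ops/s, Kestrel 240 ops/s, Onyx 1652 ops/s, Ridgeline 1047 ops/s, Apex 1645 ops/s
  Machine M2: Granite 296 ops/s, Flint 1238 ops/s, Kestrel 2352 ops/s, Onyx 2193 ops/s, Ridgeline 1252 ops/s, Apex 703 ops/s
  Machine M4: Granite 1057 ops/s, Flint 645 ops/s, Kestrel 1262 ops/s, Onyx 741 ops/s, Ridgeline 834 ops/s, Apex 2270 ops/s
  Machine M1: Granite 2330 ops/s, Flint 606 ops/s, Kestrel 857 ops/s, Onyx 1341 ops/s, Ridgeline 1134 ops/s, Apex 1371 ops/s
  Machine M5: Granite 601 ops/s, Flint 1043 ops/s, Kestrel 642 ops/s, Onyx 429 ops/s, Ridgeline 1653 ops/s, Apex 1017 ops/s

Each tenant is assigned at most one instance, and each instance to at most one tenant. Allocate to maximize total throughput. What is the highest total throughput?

Treat this as an assignment problem: match each tenant to one instance.
Optimal: Granite→Machine M1 (2330 ops/s), Flint→Machine M3 (1085 ops/s), Kestrel→Machine M2 (2352 ops/s), Onyx→Machine M7 (2289 ops/s), Ridgeline→Machine M5 (1653 ops/s), Apex→Machine M4 (2270 ops/s) — total 2330+1085+2352+2289+1653+2270 = 11979 ops/s.
Row-greedy (each tenant in turn takes its best remaining instance) gives 10417 ops/s, worse by 1562.
Next-best assignment: Granite→Machine M1, Flint→Machine M5, Kestrel→Machine M2, Onyx→Machine M7, Ridgeline→Machine M3, Apex→Machine M4 = 11331 ops/s.

Maximum total: 11979 ops/s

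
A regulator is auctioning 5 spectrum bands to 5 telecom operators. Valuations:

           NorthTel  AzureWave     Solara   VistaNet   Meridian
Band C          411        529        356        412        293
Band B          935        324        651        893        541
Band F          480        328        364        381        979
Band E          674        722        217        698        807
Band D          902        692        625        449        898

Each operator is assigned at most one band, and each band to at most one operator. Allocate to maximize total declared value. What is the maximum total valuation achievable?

Maximum total: $3852M

Optimal: NorthTel→Band D ($902M), AzureWave→Band E ($722M), Solara→Band C ($356M), VistaNet→Band B ($893M), Meridian→Band F ($979M) — total 902+722+356+893+979 = $3852M.
Max-entry greedy (repeatedly take the single best remaining cell) gives $3673M, worse by 179.
Next-best assignment: NorthTel→Band B, AzureWave→Band C, Solara→Band D, VistaNet→Band E, Meridian→Band F = $3766M.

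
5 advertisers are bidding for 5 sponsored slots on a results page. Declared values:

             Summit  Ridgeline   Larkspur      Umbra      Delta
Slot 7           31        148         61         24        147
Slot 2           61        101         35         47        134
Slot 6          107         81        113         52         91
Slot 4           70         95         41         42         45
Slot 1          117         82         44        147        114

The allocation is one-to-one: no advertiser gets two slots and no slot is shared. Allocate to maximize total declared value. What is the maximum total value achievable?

This is the linear assignment problem.
Optimal: Summit→Slot 4 ($70), Ridgeline→Slot 7 ($148), Larkspur→Slot 6 ($113), Umbra→Slot 1 ($147), Delta→Slot 2 ($134) — total 70+148+113+147+134 = $612.
Row-greedy (each advertiser in turn takes its best remaining slot) gives $470, worse by 142.
Checked against all permutations: $612 is optimal.

Max total: $612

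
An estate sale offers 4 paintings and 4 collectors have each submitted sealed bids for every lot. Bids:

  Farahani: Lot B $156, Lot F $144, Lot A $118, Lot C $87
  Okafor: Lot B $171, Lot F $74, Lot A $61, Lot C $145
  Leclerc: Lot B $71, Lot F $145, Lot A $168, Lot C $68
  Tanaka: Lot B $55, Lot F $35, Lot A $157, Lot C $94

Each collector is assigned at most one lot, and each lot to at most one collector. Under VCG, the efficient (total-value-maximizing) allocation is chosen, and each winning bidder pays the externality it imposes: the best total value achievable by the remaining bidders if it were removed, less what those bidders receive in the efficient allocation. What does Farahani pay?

Efficient allocation: Farahani→Lot B ($156), Okafor→Lot C ($145), Leclerc→Lot F ($145), Tanaka→Lot A ($157); total welfare W = $603.
Farahani receives Lot B at value $156, so the others get W − 156 = $447.
Without Farahani: best allocation of the remaining 3 bidders over all 4 lots is Okafor→Lot B ($171), Leclerc→Lot F ($145), Tanaka→Lot A ($157), total $473.
VCG payment = (others' best without Farahani) − (others' welfare with Farahani) = 473 − 447 = $26.

Farahani pays $26.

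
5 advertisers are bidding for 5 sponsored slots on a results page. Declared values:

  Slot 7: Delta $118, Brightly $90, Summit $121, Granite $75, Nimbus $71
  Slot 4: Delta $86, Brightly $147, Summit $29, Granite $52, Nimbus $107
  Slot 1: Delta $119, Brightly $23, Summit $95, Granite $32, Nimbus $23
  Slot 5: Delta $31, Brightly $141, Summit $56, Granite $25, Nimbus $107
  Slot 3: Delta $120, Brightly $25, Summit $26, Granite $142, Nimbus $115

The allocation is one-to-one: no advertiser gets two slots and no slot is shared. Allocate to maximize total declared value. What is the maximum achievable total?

Max total: $636

Optimal: Delta→Slot 1 ($119), Brightly→Slot 4 ($147), Summit→Slot 7 ($121), Granite→Slot 3 ($142), Nimbus→Slot 5 ($107) — total 119+147+121+142+107 = $636.
Row-greedy (each advertiser in turn takes its best remaining slot) gives $527, worse by 109.
Next-best assignment: Delta→Slot 1, Brightly→Slot 5, Summit→Slot 7, Granite→Slot 3, Nimbus→Slot 4 = $630.
Swapping Granite↔Delta (Granite→Slot 1 $32, Delta→Slot 3 $120) loses 109.
Every other assignment is strictly worse.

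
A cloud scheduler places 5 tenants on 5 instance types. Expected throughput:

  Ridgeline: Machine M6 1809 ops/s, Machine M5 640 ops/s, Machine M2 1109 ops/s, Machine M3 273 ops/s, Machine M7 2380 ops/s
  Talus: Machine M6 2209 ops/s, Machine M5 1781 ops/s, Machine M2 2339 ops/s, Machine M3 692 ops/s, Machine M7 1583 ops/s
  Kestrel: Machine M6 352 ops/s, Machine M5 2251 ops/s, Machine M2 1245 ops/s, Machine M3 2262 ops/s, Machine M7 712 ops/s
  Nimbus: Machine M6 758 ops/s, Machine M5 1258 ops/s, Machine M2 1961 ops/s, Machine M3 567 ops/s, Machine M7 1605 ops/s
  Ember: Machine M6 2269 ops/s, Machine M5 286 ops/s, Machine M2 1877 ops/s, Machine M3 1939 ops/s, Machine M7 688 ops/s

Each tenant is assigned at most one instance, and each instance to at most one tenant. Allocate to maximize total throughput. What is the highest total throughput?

Optimal: Ridgeline→Machine M7 (2380 ops/s), Talus→Machine M6 (2209 ops/s), Kestrel→Machine M5 (2251 ops/s), Nimbus→Machine M2 (1961 ops/s), Ember→Machine M3 (1939 ops/s) — total 2380+2209+2251+1961+1939 = 10740 ops/s.
Column-greedy (each instance in turn goes to its best remaining tenant) gives 9806 ops/s, worse by 934.

Max total: 10740 ops/s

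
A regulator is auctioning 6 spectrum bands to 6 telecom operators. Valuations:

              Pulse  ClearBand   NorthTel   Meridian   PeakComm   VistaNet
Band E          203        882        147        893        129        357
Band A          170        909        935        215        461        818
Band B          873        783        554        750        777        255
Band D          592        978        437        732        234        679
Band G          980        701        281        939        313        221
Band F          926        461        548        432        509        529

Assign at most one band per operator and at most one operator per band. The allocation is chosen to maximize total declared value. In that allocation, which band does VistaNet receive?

Optimal: Pulse→Band F ($926M), ClearBand→Band E ($882M), NorthTel→Band A ($935M), Meridian→Band G ($939M), PeakComm→Band B ($777M), VistaNet→Band D ($679M) — total 926+882+935+939+777+679 = $5138M.
Swapping PeakComm↔Pulse (PeakComm→Band F $509M, Pulse→Band B $873M) loses 321.
No other one-to-one assignment exceeds $5138M.
VistaNet's own top band is Band A ($818M), but forcing VistaNet→Band A and reassigning the rest optimally gives only $4994M — worse by 144.

VistaNet receives Band D.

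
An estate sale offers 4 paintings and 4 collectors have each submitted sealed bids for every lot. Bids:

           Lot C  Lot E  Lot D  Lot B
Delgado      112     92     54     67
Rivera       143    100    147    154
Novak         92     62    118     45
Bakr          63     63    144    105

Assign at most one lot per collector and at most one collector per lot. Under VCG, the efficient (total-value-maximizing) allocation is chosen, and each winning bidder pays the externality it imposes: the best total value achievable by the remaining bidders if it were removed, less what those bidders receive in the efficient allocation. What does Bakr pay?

Bakr pays $46.

Efficient allocation: Delgado→Lot E ($92), Rivera→Lot B ($154), Novak→Lot C ($92), Bakr→Lot D ($144); total welfare W = $482.
Bakr receives Lot D at value $144, so the others get W − 144 = $338.
Without Bakr: best allocation of the remaining 3 bidders over all 4 lots is Delgado→Lot C ($112), Rivera→Lot B ($154), Novak→Lot D ($118), total $384.
VCG payment = (others' best without Bakr) − (others' welfare with Bakr) = 384 − 338 = $46.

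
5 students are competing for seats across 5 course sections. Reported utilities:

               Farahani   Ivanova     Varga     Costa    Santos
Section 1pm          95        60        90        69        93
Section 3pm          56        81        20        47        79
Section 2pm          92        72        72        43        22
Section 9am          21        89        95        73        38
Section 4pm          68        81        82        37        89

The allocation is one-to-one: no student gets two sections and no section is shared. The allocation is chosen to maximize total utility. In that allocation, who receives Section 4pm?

Optimal: Farahani→Section 2pm (92 points), Ivanova→Section 3pm (81 points), Varga→Section 9am (95 points), Costa→Section 1pm (69 points), Santos→Section 4pm (89 points) — total 92+81+95+69+89 = 426 points.
Column-greedy (each section in turn goes to its best remaining student) gives 410 points, worse by 16.
Swapping Costa↔Ivanova (Costa→Section 3pm 47 points, Ivanova→Section 1pm 60 points) loses 43.
Santos's own top section is Section 1pm (93 points), but forcing Santos→Section 1pm and reassigning the rest optimally gives only 421 points — worse by 5.

Santos receives Section 4pm.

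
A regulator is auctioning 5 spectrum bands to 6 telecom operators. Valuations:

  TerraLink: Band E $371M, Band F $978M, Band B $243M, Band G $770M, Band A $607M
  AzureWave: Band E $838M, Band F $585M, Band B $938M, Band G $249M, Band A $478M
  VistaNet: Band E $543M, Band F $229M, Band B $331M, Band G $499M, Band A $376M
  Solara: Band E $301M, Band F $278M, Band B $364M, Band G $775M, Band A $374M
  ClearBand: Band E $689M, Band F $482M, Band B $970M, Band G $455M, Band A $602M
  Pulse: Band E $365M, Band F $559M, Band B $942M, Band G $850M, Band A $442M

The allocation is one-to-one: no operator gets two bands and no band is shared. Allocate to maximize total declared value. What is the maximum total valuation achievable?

Maximum total: $4135M

Optimal: AzureWave→Band E ($838M), TerraLink→Band F ($978M), Pulse→Band B ($942M), Solara→Band G ($775M), ClearBand→Band A ($602M) — total 838+978+942+775+602 = $4135M.
Max-entry greedy (repeatedly take the single best remaining cell) gives $4012M, worse by 123.
Checked against all permutations: $4135M is optimal.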